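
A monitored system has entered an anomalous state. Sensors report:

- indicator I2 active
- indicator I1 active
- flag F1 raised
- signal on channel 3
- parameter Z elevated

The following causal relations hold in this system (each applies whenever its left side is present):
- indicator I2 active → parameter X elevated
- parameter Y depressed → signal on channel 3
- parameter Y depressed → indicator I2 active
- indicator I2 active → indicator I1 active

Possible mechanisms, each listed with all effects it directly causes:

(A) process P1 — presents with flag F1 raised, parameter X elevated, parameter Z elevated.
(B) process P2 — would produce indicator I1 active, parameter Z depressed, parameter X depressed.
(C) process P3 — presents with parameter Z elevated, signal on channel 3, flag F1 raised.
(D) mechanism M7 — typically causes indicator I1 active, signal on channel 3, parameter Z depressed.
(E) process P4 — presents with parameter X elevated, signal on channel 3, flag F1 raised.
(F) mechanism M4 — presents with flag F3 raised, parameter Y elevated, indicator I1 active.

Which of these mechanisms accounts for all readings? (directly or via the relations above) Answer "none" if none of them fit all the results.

Testing each hypothesis:
(A) process P1 — does not account for indicator I2 active, indicator I1 active, signal on channel 3
(B) process P2 — indicator I2 active -; indicator I1 active +; flag F1 raised -; signal on channel 3 -; parameter Z elevated -
(C) process P3 — does not account for indicator I2 active, indicator I1 active
(D) mechanism M7 — indicator I2 active -; indicator I1 active +; flag F1 raised -; signal on channel 3 +; parameter Z elevated -
(E) process P4 — indicator I2 active -; indicator I1 active -; flag F1 raised +; signal on channel 3 +; parameter Z elevated -
(F) mechanism M4 — does not account for indicator I2 active, flag F1 raised, signal on channel 3, parameter Z elevated
No candidate is consistent with all observations.

none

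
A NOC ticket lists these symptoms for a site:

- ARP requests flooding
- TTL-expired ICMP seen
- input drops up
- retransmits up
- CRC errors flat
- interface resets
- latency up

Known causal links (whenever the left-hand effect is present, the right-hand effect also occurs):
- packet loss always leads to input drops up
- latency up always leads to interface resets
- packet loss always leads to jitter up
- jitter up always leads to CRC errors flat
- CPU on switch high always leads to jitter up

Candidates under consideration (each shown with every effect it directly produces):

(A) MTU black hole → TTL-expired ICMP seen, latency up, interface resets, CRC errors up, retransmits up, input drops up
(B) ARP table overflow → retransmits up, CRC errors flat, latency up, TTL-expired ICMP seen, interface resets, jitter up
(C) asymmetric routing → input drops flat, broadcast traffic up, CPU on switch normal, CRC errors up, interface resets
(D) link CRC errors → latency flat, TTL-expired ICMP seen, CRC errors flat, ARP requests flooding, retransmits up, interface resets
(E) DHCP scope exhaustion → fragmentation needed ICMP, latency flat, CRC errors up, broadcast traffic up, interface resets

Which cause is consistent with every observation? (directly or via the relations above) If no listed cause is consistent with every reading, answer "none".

none

For each candidate, compare predicted effects to what was observed:
(A) MTU black hole — ARP requests flooding miss; TTL-expired ICMP seen match; input drops up match; retransmits up match; CRC errors flat miss; interface resets match; latency up match
(B) ARP table overflow — ARP requests flooding miss; TTL-expired ICMP seen match; input drops up miss; retransmits up match; CRC errors flat match; interface resets match; latency up match
(C) asymmetric routing — ARP requests flooding miss; TTL-expired ICMP seen miss; input drops up miss; retransmits up miss; CRC errors flat miss; interface resets match; latency up miss
(D) link CRC errors — ARP requests flooding match; TTL-expired ICMP seen match; input drops up miss; retransmits up match; CRC errors flat match; interface resets match; latency up miss
(E) DHCP scope exhaustion — ARP requests flooding miss; TTL-expired ICMP seen miss; input drops up miss; retransmits up miss; CRC errors flat miss; interface resets match; latency up miss
Every candidate fails on at least one observation.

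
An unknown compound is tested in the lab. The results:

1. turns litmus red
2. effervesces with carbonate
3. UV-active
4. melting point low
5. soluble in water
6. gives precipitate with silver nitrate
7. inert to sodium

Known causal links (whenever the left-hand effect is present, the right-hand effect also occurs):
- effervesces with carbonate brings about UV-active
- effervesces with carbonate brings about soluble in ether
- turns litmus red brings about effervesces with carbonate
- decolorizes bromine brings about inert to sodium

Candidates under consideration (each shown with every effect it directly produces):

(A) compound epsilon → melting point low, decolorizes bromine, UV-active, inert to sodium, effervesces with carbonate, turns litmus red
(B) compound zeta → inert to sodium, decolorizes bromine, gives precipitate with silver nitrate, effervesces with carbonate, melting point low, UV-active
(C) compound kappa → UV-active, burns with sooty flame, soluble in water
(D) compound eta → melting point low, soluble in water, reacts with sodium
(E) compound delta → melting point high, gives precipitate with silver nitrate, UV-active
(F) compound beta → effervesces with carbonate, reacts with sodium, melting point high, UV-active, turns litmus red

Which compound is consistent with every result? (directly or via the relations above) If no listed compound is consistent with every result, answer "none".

none

For each candidate, compare predicted effects to what was observed:
(A) compound epsilon — does not account for soluble in water, gives precipitate with silver nitrate
(B) compound zeta — turns litmus red NO; effervesces with carbonate yes; UV-active yes; melting point low yes; soluble in water NO; gives precipitate with silver nitrate yes; inert to sodium yes
(C) compound kappa — turns litmus red NO; effervesces with carbonate NO; UV-active yes; melting point low NO; soluble in water yes; gives precipitate with silver nitrate NO; inert to sodium NO
(D) compound eta — turns litmus red NO; effervesces with carbonate NO; UV-active NO; melting point low yes; soluble in water yes; gives precipitate with silver nitrate NO; inert to sodium NO
(E) compound delta — fails on turns litmus red, effervesces with carbonate, melting point low, soluble in water, inert to sodium (predicts melting point high, not melting point low)
(F) compound beta — turns litmus red yes; effervesces with carbonate yes; UV-active yes; melting point low NO; soluble in water NO; gives precipitate with silver nitrate NO; inert to sodium NO
No candidate is consistent with all observations.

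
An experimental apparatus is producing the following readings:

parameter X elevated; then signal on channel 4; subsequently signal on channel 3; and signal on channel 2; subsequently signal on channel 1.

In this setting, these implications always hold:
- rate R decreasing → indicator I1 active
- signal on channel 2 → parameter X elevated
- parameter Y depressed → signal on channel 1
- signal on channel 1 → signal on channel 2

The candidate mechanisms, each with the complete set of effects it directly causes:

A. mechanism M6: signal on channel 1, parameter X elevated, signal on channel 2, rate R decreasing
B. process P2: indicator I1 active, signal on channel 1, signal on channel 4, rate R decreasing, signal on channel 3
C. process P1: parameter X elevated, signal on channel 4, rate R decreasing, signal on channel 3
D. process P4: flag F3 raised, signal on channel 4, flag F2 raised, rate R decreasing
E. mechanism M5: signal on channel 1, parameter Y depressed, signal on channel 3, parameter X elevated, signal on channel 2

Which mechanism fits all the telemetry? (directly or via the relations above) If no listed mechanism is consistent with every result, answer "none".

For each candidate, compare predicted effects to what was observed:
(A) mechanism M6 — parameter X elevated +; signal on channel 4 -; signal on channel 3 -; signal on channel 2 +; signal on channel 1 +
(B) process P2 — accounts for every observation (parameter X elevated by signal on channel 1 → signal on channel 2 → parameter X elevated)
(C) process P1 — parameter X elevated +; signal on channel 4 +; signal on channel 3 +; signal on channel 2 -; signal on channel 1 -
(D) process P4 — parameter X elevated -; signal on channel 4 +; signal on channel 3 -; signal on channel 2 -; signal on channel 1 -
(E) mechanism M5 — does not account for signal on channel 4
Only (B) is consistent with every observation.

B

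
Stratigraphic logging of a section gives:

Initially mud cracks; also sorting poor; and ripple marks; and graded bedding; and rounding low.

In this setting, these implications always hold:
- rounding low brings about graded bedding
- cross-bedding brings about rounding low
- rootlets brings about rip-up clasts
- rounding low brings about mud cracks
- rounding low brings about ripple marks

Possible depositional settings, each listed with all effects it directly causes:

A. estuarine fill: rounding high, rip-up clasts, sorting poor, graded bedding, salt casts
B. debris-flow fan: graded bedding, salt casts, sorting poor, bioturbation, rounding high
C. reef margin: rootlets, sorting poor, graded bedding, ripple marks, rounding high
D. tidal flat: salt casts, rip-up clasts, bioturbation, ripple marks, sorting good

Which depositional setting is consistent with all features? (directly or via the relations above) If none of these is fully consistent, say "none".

Checking each candidate against the observations:
(A) estuarine fill — mud cracks NO; sorting poor yes; ripple marks NO; graded bedding yes; rounding low NO
(B) debris-flow fan — mud cracks NO; sorting poor yes; ripple marks NO; graded bedding yes; rounding low NO
(C) reef margin — mud cracks NO; sorting poor yes; ripple marks yes; graded bedding yes; rounding low NO
(D) tidal flat — fails on mud cracks, sorting poor, graded bedding, rounding low (predicts sorting good, not sorting poor)
No candidate is consistent with all observations.

none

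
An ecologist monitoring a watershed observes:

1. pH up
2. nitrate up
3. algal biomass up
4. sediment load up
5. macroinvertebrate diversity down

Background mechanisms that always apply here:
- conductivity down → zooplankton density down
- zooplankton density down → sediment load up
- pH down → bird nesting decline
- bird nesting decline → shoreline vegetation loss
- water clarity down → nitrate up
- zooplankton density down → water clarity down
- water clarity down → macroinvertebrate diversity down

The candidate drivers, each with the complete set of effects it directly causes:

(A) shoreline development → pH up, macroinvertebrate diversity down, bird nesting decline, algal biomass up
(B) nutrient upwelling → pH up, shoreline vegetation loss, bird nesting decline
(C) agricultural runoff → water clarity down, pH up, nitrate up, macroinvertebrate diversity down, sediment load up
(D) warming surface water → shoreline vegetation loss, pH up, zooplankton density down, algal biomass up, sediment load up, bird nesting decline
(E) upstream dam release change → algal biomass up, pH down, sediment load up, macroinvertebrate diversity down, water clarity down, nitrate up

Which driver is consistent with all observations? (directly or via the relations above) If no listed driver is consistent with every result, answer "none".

Testing each hypothesis:
(A) shoreline development — pH up yes; nitrate up NO; algal biomass up yes; sediment load up NO; macroinvertebrate diversity down yes
(B) nutrient upwelling — pH up yes; nitrate up NO; algal biomass up NO; sediment load up NO; macroinvertebrate diversity down NO
(C) agricultural runoff — pH up yes; nitrate up yes; algal biomass up NO; sediment load up yes; macroinvertebrate diversity down yes
(D) warming surface water — accounts for every observation (nitrate up through zooplankton density down → water clarity down → nitrate up)
(E) upstream dam release change — fails on pH up (predicts pH down, not pH up)
(D) alone accounts for all the evidence.

D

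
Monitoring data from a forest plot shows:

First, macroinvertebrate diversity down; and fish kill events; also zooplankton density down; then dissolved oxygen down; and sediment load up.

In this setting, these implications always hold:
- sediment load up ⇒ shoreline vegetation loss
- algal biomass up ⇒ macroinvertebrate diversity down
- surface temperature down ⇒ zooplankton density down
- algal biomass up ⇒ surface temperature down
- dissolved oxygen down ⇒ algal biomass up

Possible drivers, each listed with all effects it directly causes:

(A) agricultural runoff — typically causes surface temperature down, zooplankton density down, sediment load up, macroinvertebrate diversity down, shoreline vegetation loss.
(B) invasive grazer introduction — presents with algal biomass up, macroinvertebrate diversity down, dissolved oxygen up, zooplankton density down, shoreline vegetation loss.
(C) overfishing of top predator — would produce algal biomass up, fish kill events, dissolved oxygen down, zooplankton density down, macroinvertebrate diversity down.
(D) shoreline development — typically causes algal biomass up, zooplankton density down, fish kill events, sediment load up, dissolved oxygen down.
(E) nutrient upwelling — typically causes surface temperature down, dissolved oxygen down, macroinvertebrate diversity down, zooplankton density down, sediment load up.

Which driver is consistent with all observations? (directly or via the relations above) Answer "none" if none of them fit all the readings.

D

Per-candidate check:
(A) agricultural runoff — macroinvertebrate diversity down +; fish kill events -; zooplankton density down +; dissolved oxygen down -; sediment load up +
(B) invasive grazer introduction — fails on fish kill events, dissolved oxygen down, sediment load up (predicts dissolved oxygen up, not dissolved oxygen down)
(C) overfishing of top predator — macroinvertebrate diversity down +; fish kill events +; zooplankton density down +; dissolved oxygen down +; sediment load up -
(D) shoreline development — accounts for every observation (macroinvertebrate diversity down by algal biomass up → macroinvertebrate diversity down)
(E) nutrient upwelling — does not account for fish kill events
(D) is the only candidate with no mismatches.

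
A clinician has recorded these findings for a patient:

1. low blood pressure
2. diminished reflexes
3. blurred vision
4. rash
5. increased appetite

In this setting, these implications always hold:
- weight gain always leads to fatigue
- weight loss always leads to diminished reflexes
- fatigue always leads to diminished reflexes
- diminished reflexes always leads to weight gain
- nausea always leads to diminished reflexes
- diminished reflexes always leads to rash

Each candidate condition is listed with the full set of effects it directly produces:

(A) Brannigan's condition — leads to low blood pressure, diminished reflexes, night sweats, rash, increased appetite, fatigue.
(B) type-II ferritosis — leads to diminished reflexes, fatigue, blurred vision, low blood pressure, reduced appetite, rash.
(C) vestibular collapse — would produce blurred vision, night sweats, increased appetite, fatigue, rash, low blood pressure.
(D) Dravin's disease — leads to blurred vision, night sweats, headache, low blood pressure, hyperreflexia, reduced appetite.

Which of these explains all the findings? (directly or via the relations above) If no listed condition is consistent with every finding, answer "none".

Per-candidate check:
(A) Brannigan's condition — does not account for blurred vision
(B) type-II ferritosis — fails on increased appetite (predicts reduced appetite, not increased appetite)
(C) vestibular collapse — accounts for every observation (diminished reflexes by fatigue → diminished reflexes)
(D) Dravin's disease — low blood pressure +; diminished reflexes -; blurred vision +; rash -; increased appetite -
Only (C) is consistent with every observation.

C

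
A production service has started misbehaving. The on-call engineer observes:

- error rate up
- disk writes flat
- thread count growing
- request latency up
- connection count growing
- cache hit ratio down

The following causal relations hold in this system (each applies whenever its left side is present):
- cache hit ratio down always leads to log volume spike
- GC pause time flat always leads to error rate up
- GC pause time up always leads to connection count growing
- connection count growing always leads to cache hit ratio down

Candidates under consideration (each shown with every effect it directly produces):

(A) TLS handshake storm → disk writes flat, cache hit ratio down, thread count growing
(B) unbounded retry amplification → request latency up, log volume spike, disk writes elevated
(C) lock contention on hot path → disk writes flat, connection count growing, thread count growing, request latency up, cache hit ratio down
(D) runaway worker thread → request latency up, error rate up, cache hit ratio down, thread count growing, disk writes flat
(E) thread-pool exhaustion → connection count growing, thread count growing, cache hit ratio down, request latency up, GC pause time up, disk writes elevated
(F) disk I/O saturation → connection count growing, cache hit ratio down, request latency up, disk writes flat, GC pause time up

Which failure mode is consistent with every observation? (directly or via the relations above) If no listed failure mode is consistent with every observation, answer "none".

Per-candidate check:
(A) TLS handshake storm — error rate up NO; disk writes flat yes; thread count growing yes; request latency up NO; connection count growing NO; cache hit ratio down yes
(B) unbounded retry amplification — error rate up NO; disk writes flat NO; thread count growing NO; request latency up yes; connection count growing NO; cache hit ratio down NO
(C) lock contention on hot path — error rate up NO; disk writes flat yes; thread count growing yes; request latency up yes; connection count growing yes; cache hit ratio down yes
(D) runaway worker thread — error rate up yes; disk writes flat yes; thread count growing yes; request latency up yes; connection count growing NO; cache hit ratio down yes
(E) thread-pool exhaustion — error rate up NO; disk writes flat NO; thread count growing yes; request latency up yes; connection count growing yes; cache hit ratio down yes
(F) disk I/O saturation — error rate up NO; disk writes flat yes; thread count growing NO; request latency up yes; connection count growing yes; cache hit ratio down yes
Every candidate fails on at least one observation.

none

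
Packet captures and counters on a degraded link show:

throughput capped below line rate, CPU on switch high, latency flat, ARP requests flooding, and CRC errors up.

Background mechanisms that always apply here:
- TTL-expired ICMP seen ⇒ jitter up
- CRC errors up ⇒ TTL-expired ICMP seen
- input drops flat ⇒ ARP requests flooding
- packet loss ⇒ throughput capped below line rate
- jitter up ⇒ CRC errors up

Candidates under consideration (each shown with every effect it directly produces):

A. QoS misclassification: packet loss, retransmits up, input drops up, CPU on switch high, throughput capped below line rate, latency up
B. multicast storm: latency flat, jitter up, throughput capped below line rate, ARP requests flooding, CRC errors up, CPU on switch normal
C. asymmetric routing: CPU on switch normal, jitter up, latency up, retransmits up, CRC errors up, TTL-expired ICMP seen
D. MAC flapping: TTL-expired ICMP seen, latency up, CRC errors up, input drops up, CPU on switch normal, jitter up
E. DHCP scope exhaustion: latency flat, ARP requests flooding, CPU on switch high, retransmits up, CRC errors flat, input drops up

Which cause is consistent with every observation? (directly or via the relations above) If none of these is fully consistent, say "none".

Checking each candidate against the observations:
(A) QoS misclassification — fails on latency flat, ARP requests flooding, CRC errors up (predicts latency up, not latency flat)
(B) multicast storm — throughput capped below line rate match; CPU on switch high miss; latency flat match; ARP requests flooding match; CRC errors up match
(C) asymmetric routing — throughput capped below line rate miss; CPU on switch high miss; latency flat miss; ARP requests flooding miss; CRC errors up match
(D) MAC flapping — throughput capped below line rate miss; CPU on switch high miss; latency flat miss; ARP requests flooding miss; CRC errors up match
(E) DHCP scope exhaustion — throughput capped below line rate miss; CPU on switch high match; latency flat match; ARP requests flooding match; CRC errors up miss
Every candidate fails on at least one observation.

none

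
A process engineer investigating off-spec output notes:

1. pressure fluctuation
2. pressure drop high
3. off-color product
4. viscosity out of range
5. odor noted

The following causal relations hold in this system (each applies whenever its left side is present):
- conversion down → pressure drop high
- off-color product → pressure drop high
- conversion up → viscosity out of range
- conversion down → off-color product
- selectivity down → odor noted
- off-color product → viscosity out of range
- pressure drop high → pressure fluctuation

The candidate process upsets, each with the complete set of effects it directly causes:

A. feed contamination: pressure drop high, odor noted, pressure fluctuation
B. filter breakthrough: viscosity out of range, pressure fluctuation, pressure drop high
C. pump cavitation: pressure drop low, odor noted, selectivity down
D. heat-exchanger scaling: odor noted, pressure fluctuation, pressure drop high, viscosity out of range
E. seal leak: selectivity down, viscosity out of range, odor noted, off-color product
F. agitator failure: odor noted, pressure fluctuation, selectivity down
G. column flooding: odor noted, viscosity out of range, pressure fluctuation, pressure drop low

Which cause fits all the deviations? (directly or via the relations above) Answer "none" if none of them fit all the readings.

E

Checking each candidate against the observations:
(A) feed contamination — pressure fluctuation yes; pressure drop high yes; off-color product NO; viscosity out of range NO; odor noted yes
(B) filter breakthrough — does not account for off-color product, odor noted
(C) pump cavitation — fails on pressure fluctuation, pressure drop high, off-color product, viscosity out of range (predicts pressure drop low, not pressure drop high)
(D) heat-exchanger scaling — pressure fluctuation yes; pressure drop high yes; off-color product NO; viscosity out of range yes; odor noted yes
(E) seal leak — pressure fluctuation yes (via off-color product → pressure drop high → pressure fluctuation); pressure drop high yes (via off-color product → pressure drop high); off-color product yes; viscosity out of range yes; odor noted yes
(F) agitator failure — pressure fluctuation yes; pressure drop high NO; off-color product NO; viscosity out of range NO; odor noted yes
(G) column flooding — fails on pressure drop high, off-color product (predicts pressure drop low, not pressure drop high)
Only (E) is consistent with every observation.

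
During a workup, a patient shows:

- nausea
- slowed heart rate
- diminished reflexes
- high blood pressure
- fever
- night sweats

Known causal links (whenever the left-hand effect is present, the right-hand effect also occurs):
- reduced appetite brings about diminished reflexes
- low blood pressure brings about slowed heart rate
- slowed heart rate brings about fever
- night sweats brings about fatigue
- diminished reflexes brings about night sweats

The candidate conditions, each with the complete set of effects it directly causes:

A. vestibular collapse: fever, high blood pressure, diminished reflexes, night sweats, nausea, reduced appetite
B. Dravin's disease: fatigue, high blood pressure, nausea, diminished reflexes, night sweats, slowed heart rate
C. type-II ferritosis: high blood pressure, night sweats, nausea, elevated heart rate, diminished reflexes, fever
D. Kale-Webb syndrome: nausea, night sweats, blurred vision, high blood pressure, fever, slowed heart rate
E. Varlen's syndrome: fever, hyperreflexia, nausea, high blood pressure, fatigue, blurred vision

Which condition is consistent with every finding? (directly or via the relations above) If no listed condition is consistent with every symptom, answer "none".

Checking each candidate against the observations:
(A) vestibular collapse — nausea ✓; slowed heart rate ✗; diminished reflexes ✓; high blood pressure ✓; fever ✓; night sweats ✓
(B) Dravin's disease — nausea ✓; slowed heart rate ✓; diminished reflexes ✓; high blood pressure ✓; fever ✓ (by slowed heart rate → fever); night sweats ✓
(C) type-II ferritosis — nausea ✓; slowed heart rate ✗; diminished reflexes ✓; high blood pressure ✓; fever ✓; night sweats ✓
(D) Kale-Webb syndrome — does not account for diminished reflexes
(E) Varlen's syndrome — fails on slowed heart rate, diminished reflexes, night sweats (predicts hyperreflexia, not diminished reflexes)
(B) alone accounts for all the evidence.

B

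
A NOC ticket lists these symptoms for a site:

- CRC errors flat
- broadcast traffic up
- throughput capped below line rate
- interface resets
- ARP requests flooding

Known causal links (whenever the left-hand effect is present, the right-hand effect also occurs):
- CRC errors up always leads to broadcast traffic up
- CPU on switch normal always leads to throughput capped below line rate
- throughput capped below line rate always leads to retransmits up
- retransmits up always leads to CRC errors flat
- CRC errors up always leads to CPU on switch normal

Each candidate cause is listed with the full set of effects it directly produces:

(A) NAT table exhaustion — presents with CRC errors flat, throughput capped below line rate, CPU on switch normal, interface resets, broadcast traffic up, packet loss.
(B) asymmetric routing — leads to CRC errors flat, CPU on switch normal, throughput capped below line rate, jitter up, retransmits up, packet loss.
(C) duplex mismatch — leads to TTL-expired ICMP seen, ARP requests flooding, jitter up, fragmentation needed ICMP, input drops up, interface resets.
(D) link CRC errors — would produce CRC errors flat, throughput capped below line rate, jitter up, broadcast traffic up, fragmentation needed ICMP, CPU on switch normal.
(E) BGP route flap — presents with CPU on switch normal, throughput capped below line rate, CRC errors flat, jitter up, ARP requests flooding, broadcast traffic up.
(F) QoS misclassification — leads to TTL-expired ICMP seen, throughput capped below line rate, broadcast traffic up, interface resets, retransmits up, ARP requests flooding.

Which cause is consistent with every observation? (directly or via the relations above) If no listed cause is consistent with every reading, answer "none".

F

Checking each candidate against the observations:
(A) NAT table exhaustion — CRC errors flat +; broadcast traffic up +; throughput capped below line rate +; interface resets +; ARP requests flooding -
(B) asymmetric routing — CRC errors flat +; broadcast traffic up -; throughput capped below line rate +; interface resets -; ARP requests flooding -
(C) duplex mismatch — CRC errors flat -; broadcast traffic up -; throughput capped below line rate -; interface resets +; ARP requests flooding +
(D) link CRC errors — CRC errors flat +; broadcast traffic up +; throughput capped below line rate +; interface resets -; ARP requests flooding -
(E) BGP route flap — CRC errors flat +; broadcast traffic up +; throughput capped below line rate +; interface resets -; ARP requests flooding +
(F) QoS misclassification — accounts for every observation (CRC errors flat through retransmits up → CRC errors flat)
(F) alone accounts for all the evidence.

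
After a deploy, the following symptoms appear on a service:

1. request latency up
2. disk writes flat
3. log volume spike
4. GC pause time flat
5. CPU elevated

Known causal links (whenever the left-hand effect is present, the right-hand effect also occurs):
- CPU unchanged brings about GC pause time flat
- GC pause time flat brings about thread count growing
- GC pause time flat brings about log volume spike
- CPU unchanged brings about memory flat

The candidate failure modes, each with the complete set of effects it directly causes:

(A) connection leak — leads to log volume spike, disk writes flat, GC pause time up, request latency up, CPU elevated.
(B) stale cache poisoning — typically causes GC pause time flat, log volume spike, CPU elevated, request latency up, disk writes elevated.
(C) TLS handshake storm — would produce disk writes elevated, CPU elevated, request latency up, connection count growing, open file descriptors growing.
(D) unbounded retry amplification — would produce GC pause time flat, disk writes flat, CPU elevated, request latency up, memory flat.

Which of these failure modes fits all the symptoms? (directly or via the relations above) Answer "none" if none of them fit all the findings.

For each candidate, compare predicted effects to what was observed:
(A) connection leak — fails on GC pause time flat (predicts GC pause time up, not GC pause time flat)
(B) stale cache poisoning — request latency up match; disk writes flat miss; log volume spike match; GC pause time flat match; CPU elevated match
(C) TLS handshake storm — fails on disk writes flat, log volume spike, GC pause time flat (predicts disk writes elevated, not disk writes flat)
(D) unbounded retry amplification — accounts for every observation (log volume spike through GC pause time flat → log volume spike)
(D) is the only candidate with no mismatches.

D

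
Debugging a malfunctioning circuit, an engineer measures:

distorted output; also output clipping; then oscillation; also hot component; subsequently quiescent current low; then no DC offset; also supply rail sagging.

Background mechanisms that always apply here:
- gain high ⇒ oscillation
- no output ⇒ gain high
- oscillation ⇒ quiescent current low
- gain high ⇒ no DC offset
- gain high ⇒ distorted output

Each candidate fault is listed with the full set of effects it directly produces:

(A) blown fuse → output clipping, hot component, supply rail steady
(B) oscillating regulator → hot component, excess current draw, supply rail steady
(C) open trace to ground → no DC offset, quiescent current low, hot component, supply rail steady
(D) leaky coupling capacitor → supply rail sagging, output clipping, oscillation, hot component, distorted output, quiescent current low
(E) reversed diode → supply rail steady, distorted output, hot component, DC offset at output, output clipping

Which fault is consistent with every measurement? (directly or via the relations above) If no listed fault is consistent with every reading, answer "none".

Per-candidate check:
(A) blown fuse — fails on distorted output, oscillation, quiescent current low, no DC offset, supply rail sagging (predicts supply rail steady, not supply rail sagging)
(B) oscillating regulator — distorted output NO; output clipping NO; oscillation NO; hot component yes; quiescent current low NO; no DC offset NO; supply rail sagging NO
(C) open trace to ground — distorted output NO; output clipping NO; oscillation NO; hot component yes; quiescent current low yes; no DC offset yes; supply rail sagging NO
(D) leaky coupling capacitor — does not account for no DC offset
(E) reversed diode — fails on oscillation, quiescent current low, no DC offset, supply rail sagging (predicts DC offset at output, not no DC offset; predicts supply rail steady, not supply rail sagging)
None of the listed candidates fits everything.

none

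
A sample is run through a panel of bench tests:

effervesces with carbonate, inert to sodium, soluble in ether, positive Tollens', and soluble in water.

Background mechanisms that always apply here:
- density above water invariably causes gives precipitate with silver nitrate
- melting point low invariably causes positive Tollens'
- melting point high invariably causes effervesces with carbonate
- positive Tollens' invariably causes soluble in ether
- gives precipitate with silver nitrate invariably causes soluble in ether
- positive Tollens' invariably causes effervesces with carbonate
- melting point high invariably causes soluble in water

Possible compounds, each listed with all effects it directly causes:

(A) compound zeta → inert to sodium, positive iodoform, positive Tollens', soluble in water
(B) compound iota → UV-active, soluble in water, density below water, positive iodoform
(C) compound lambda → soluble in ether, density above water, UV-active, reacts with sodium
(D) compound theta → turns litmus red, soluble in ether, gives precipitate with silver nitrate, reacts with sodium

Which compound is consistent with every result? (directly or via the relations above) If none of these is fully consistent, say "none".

A

For each candidate, compare predicted effects to what was observed:
(A) compound zeta — effervesces with carbonate ✓ (through positive Tollens' → effervesces with carbonate); inert to sodium ✓; soluble in ether ✓ (through positive Tollens' → soluble in ether); positive Tollens' ✓; soluble in water ✓
(B) compound iota — does not account for effervesces with carbonate, inert to sodium, soluble in ether, positive Tollens'
(C) compound lambda — effervesces with carbonate ✗; inert to sodium ✗; soluble in ether ✓; positive Tollens' ✗; soluble in water ✗
(D) compound theta — effervesces with carbonate ✗; inert to sodium ✗; soluble in ether ✓; positive Tollens' ✗; soluble in water ✗
Only (A) is consistent with every observation.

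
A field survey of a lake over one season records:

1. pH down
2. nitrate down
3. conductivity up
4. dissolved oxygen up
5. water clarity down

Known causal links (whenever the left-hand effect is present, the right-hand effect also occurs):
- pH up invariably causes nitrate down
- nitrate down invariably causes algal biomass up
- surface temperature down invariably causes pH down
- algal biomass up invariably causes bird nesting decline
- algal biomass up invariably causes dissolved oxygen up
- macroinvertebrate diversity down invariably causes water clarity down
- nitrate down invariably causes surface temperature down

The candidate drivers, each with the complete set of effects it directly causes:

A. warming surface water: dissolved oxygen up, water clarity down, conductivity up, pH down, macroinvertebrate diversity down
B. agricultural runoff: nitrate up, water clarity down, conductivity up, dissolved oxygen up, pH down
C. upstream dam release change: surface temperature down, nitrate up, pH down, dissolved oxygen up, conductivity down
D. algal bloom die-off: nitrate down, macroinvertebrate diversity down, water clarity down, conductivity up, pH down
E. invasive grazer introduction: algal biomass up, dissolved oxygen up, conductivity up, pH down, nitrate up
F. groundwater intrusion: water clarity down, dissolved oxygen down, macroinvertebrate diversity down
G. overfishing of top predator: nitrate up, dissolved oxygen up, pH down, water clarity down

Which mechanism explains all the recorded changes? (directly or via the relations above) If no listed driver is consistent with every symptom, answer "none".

Testing each hypothesis:
(A) warming surface water — pH down yes; nitrate down NO; conductivity up yes; dissolved oxygen up yes; water clarity down yes
(B) agricultural runoff — pH down yes; nitrate down NO; conductivity up yes; dissolved oxygen up yes; water clarity down yes
(C) upstream dam release change — pH down yes; nitrate down NO; conductivity up NO; dissolved oxygen up yes; water clarity down NO
(D) algal bloom die-off — pH down yes; nitrate down yes; conductivity up yes; dissolved oxygen up yes (via nitrate down → algal biomass up → dissolved oxygen up); water clarity down yes
(E) invasive grazer introduction — pH down yes; nitrate down NO; conductivity up yes; dissolved oxygen up yes; water clarity down NO
(F) groundwater intrusion — fails on pH down, nitrate down, conductivity up, dissolved oxygen up (predicts dissolved oxygen down, not dissolved oxygen up)
(G) overfishing of top predator — fails on nitrate down, conductivity up (predicts nitrate up, not nitrate down)
Only (D) is consistent with every observation.

D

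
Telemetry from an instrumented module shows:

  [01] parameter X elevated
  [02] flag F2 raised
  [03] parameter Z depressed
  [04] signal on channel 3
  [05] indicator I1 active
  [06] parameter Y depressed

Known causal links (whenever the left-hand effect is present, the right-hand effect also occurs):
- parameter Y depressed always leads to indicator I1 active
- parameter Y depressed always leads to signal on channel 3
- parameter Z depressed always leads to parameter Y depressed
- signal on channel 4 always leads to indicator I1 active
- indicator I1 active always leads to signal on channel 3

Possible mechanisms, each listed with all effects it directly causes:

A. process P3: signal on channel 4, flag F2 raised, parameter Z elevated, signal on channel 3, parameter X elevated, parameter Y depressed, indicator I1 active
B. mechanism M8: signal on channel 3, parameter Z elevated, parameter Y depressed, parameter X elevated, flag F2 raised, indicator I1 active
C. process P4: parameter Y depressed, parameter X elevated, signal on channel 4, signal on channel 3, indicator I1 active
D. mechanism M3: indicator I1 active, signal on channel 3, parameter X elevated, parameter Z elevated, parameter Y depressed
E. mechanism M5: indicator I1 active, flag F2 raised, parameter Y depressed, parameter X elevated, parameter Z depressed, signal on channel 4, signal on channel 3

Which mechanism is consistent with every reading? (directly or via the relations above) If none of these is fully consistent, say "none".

E

Per-candidate check:
(A) process P3 — parameter X elevated yes; flag F2 raised yes; parameter Z depressed NO; signal on channel 3 yes; indicator I1 active yes; parameter Y depressed yes
(B) mechanism M8 — parameter X elevated yes; flag F2 raised yes; parameter Z depressed NO; signal on channel 3 yes; indicator I1 active yes; parameter Y depressed yes
(C) process P4 — does not account for flag F2 raised, parameter Z depressed
(D) mechanism M3 — parameter X elevated yes; flag F2 raised NO; parameter Z depressed NO; signal on channel 3 yes; indicator I1 active yes; parameter Y depressed yes
(E) mechanism M5 — accounts for every observation
(E) alone accounts for all the evidence.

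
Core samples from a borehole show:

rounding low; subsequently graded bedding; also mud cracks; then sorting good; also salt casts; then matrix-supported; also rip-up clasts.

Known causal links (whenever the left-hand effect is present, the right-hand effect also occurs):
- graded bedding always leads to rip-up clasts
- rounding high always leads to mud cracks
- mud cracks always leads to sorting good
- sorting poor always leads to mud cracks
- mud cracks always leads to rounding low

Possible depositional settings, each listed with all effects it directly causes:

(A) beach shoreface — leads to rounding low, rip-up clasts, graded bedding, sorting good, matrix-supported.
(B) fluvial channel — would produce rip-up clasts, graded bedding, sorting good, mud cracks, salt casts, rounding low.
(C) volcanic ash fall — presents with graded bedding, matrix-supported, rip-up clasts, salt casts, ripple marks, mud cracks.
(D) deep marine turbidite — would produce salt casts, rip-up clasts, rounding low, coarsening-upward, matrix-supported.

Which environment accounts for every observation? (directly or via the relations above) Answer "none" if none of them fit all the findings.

C

Testing each hypothesis:
(A) beach shoreface — rounding low +; graded bedding +; mud cracks -; sorting good +; salt casts -; matrix-supported +; rip-up clasts +
(B) fluvial channel — rounding low +; graded bedding +; mud cracks +; sorting good +; salt casts +; matrix-supported -; rip-up clasts +
(C) volcanic ash fall — accounts for every observation (rounding low by mud cracks → rounding low)
(D) deep marine turbidite — rounding low +; graded bedding -; mud cracks -; sorting good -; salt casts +; matrix-supported +; rip-up clasts +
(C) is the only candidate with no mismatches.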